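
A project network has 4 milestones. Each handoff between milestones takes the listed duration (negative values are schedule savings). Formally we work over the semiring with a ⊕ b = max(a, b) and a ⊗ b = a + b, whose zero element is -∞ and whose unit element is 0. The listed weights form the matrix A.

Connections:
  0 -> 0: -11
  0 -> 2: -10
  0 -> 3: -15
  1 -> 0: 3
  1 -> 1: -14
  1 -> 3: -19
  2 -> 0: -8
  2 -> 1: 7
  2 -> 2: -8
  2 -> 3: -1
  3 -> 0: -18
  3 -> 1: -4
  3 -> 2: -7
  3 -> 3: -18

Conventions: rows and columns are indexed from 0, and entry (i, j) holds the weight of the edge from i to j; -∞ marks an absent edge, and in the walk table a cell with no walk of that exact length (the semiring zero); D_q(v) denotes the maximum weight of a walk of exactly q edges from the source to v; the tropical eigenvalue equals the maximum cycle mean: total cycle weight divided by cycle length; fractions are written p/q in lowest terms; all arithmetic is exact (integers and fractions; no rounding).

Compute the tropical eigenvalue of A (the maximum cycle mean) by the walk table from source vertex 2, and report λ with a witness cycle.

q=0: [-∞, -∞, 0, -∞]
q=1: [-8, 7, -8, -1]
q=2: [10, -1, -8, -9]
q=3: [2, -1, 0, -5]
q=4: [2, 7, -8, -1]
Optimal cycle mean attained by: cycle 0->2->1->0, total (-10) + 7 + 3, length 3.
Answer: λ = 0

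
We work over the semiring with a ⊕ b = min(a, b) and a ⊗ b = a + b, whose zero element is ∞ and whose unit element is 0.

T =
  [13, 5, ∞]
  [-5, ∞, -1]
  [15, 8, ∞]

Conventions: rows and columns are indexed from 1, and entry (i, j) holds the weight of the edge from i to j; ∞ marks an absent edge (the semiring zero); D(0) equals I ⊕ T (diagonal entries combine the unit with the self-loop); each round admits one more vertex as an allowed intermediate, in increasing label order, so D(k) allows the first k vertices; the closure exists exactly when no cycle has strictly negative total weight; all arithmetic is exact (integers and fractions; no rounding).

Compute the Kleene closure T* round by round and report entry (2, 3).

D(0):
  [0, 5, ∞]
  [-5, 0, -1]
  [15, 8, 0]
D(1):
  [0, 5, ∞]
  [-5, 0, -1]
  [15, 8, 0]
D(2):
  [0, 5, 4]
  [-5, 0, -1]
  [3, 8, 0]
D(3):
  [0, 5, 4]
  [-5, 0, -1]
  [3, 8, 0]
Answer: T*[2][3] = -1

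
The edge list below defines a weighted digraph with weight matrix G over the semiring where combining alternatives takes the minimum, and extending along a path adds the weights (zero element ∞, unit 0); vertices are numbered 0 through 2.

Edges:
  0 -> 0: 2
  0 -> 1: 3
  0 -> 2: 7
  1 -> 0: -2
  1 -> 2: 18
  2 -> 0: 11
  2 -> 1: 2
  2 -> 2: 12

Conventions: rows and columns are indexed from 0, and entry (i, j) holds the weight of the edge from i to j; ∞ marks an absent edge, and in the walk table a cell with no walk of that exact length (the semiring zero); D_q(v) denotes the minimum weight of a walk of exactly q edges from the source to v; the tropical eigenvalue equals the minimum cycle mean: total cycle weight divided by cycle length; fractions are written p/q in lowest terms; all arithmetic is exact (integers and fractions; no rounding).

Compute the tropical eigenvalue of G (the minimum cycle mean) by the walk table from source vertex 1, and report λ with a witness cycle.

q=0: [∞, 0, ∞]
q=1: [-2, ∞, 18]
q=2: [0, 1, 5]
q=3: [-1, 3, 7]
Optimal cycle mean attained by: cycle 0->1->0, total 3 + (-2), length 2.
Answer: λ = 1/2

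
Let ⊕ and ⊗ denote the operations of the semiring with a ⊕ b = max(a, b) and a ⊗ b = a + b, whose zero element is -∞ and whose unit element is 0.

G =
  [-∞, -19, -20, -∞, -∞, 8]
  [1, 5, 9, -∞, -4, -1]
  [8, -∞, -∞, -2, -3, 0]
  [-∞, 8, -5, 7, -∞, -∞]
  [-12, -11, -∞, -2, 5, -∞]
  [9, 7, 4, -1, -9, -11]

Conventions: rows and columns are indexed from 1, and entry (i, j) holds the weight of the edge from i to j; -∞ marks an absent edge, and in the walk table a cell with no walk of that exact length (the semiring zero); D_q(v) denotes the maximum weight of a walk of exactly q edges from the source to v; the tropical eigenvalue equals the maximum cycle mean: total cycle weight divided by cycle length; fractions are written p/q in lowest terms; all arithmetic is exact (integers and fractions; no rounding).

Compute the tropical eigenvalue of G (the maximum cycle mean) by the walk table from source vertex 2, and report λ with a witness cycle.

q=0: [-∞, 0, -∞, -∞, -∞, -∞]
q=1: [1, 5, 9, -∞, -4, -1]
q=2: [17, 10, 14, 7, 6, 9]
q=3: [22, 16, 19, 14, 11, 25]
q=4: [34, 32, 29, 24, 16, 30]
q=5: [39, 37, 41, 31, 28, 42]
q=6: [51, 49, 46, 41, 38, 47]
Optimal cycle mean attained by: cycle 1->6->1, total 8 + 9, length 2.
Answer: λ = 17/2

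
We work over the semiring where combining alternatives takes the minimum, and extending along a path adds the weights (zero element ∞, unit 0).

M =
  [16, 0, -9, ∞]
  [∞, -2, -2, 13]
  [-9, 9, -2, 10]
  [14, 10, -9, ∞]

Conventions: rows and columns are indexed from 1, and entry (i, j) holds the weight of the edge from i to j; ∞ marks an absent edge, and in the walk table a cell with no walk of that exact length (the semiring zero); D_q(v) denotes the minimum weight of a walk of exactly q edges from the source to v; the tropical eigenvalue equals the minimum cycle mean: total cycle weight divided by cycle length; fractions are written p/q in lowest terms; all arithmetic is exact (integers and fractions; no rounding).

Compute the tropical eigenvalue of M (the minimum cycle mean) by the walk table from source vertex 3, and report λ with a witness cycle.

q=0: [∞, ∞, 0, ∞]
q=1: [-9, 9, -2, 10]
q=2: [-11, -9, -18, 8]
q=3: [-27, -11, -20, -8]
q=4: [-29, -27, -36, -10]
Optimal cycle mean attained by: cycle 1->3->1, total (-9) + (-9), length 2.
Answer: λ = -9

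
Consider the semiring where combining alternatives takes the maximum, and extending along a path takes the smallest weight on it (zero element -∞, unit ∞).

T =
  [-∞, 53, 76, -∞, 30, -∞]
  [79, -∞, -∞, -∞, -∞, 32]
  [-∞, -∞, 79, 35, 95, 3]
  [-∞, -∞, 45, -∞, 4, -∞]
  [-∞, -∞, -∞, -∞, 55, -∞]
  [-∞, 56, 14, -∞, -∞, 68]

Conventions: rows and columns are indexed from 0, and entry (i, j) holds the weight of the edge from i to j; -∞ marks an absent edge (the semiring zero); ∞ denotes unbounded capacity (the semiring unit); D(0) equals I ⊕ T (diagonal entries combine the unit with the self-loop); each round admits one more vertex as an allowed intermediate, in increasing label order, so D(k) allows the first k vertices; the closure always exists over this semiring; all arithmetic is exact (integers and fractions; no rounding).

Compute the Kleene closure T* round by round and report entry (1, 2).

D(0):
  [∞, 53, 76, -∞, 30, -∞]
  [79, ∞, -∞, -∞, -∞, 32]
  [-∞, -∞, ∞, 35, 95, 3]
  [-∞, -∞, 45, ∞, 4, -∞]
  [-∞, -∞, -∞, -∞, ∞, -∞]
  [-∞, 56, 14, -∞, -∞, ∞]
D(1):
  [∞, 53, 76, -∞, 30, -∞]
  [79, ∞, 76, -∞, 30, 32]
  [-∞, -∞, ∞, 35, 95, 3]
  [-∞, -∞, 45, ∞, 4, -∞]
  [-∞, -∞, -∞, -∞, ∞, -∞]
  [-∞, 56, 14, -∞, -∞, ∞]
D(2):
  [∞, 53, 76, -∞, 30, 32]
  [79, ∞, 76, -∞, 30, 32]
  [-∞, -∞, ∞, 35, 95, 3]
  [-∞, -∞, 45, ∞, 4, -∞]
  [-∞, -∞, -∞, -∞, ∞, -∞]
  [56, 56, 56, -∞, 30, ∞]
D(3):
  [∞, 53, 76, 35, 76, 32]
  [79, ∞, 76, 35, 76, 32]
  [-∞, -∞, ∞, 35, 95, 3]
  [-∞, -∞, 45, ∞, 45, 3]
  [-∞, -∞, -∞, -∞, ∞, -∞]
  [56, 56, 56, 35, 56, ∞]
D(4):
  [∞, 53, 76, 35, 76, 32]
  [79, ∞, 76, 35, 76, 32]
  [-∞, -∞, ∞, 35, 95, 3]
  [-∞, -∞, 45, ∞, 45, 3]
  [-∞, -∞, -∞, -∞, ∞, -∞]
  [56, 56, 56, 35, 56, ∞]
D(5):
  [∞, 53, 76, 35, 76, 32]
  [79, ∞, 76, 35, 76, 32]
  [-∞, -∞, ∞, 35, 95, 3]
  [-∞, -∞, 45, ∞, 45, 3]
  [-∞, -∞, -∞, -∞, ∞, -∞]
  [56, 56, 56, 35, 56, ∞]
D(6):
  [∞, 53, 76, 35, 76, 32]
  [79, ∞, 76, 35, 76, 32]
  [3, 3, ∞, 35, 95, 3]
  [3, 3, 45, ∞, 45, 3]
  [-∞, -∞, -∞, -∞, ∞, -∞]
  [56, 56, 56, 35, 56, ∞]
Answer: T*[1][2] = 76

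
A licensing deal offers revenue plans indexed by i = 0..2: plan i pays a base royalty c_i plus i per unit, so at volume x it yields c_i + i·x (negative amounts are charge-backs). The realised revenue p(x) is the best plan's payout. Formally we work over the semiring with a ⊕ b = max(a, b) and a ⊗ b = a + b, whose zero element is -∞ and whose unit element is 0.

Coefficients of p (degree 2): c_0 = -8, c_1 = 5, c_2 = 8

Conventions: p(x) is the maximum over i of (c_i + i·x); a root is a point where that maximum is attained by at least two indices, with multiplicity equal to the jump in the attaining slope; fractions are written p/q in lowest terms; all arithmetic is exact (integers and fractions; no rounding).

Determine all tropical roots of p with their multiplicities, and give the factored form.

hull edge (i=0, c=-8) to (i=1, c=5): slope 13, span 1
hull edge (i=1, c=5) to (i=2, c=8): slope 3, span 1
Factored form: p(x) = 8 ⊗ (x ⊕ (-13)) ⊗ (x ⊕ (-3))
Answer: roots = -13 (mult 1), -3 (mult 1)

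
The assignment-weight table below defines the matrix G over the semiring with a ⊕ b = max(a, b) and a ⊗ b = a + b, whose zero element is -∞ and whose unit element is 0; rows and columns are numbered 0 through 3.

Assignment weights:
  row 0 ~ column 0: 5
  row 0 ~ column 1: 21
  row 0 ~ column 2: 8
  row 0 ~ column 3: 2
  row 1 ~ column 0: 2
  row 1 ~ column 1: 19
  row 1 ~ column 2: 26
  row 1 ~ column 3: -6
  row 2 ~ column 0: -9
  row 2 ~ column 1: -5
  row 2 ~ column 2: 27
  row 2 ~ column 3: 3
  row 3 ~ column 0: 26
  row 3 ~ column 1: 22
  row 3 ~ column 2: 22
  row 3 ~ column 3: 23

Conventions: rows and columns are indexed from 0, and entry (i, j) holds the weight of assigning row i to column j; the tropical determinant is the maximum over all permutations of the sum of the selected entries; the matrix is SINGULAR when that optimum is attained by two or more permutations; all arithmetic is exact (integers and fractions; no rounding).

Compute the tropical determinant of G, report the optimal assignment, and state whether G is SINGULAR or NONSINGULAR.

σ = (0, 1, 2, 3): 5 + 19 + 27 + 23 = 74
σ = (0, 1, 3, 2): 5 + 19 + 3 + 22 = 49
σ = (0, 2, 1, 3): 5 + 26 + (-5) + 23 = 49
σ = (0, 2, 3, 1): 5 + 26 + 3 + 22 = 56
σ = (0, 3, 1, 2): 5 + (-6) + (-5) + 22 = 16
σ = (0, 3, 2, 1): 5 + (-6) + 27 + 22 = 48
σ = (1, 0, 2, 3): 21 + 2 + 27 + 23 = 73
σ = (1, 0, 3, 2): 21 + 2 + 3 + 22 = 48
σ = (1, 2, 0, 3): 21 + 26 + (-9) + 23 = 61
σ = (1, 2, 3, 0): 21 + 26 + 3 + 26 = 76
σ = (1, 3, 0, 2): 21 + (-6) + (-9) + 22 = 28
σ = (1, 3, 2, 0): 21 + (-6) + 27 + 26 = 68
σ = (2, 0, 1, 3): 8 + 2 + (-5) + 23 = 28
σ = (2, 0, 3, 1): 8 + 2 + 3 + 22 = 35
σ = (2, 1, 0, 3): 8 + 19 + (-9) + 23 = 41
σ = (2, 1, 3, 0): 8 + 19 + 3 + 26 = 56
σ = (2, 3, 0, 1): 8 + (-6) + (-9) + 22 = 15
σ = (2, 3, 1, 0): 8 + (-6) + (-5) + 26 = 23
σ = (3, 0, 1, 2): 2 + 2 + (-5) + 22 = 21
σ = (3, 0, 2, 1): 2 + 2 + 27 + 22 = 53
σ = (3, 1, 0, 2): 2 + 19 + (-9) + 22 = 34
σ = (3, 1, 2, 0): 2 + 19 + 27 + 26 = 74
σ = (3, 2, 0, 1): 2 + 26 + (-9) + 22 = 41
σ = (3, 2, 1, 0): 2 + 26 + (-5) + 26 = 49
Optimal value attained by: σ = (1, 2, 3, 0).
Answer: det⊕(G) = 76; verdict: NONSINGULAR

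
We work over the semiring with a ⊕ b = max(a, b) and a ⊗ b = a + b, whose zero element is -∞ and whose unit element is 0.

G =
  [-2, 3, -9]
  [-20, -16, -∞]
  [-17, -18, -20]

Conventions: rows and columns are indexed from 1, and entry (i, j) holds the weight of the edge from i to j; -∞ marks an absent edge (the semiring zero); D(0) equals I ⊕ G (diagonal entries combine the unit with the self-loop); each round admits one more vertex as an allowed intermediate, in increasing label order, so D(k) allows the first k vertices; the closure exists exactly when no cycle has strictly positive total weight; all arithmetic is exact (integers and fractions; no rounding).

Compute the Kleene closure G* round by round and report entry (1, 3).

D(0):
  [0, 3, -9]
  [-20, 0, -∞]
  [-17, -18, 0]
D(1):
  [0, 3, -9]
  [-20, 0, -29]
  [-17, -14, 0]
D(2):
  [0, 3, -9]
  [-20, 0, -29]
  [-17, -14, 0]
D(3):
  [0, 3, -9]
  [-20, 0, -29]
  [-17, -14, 0]
Answer: G*[1][3] = -9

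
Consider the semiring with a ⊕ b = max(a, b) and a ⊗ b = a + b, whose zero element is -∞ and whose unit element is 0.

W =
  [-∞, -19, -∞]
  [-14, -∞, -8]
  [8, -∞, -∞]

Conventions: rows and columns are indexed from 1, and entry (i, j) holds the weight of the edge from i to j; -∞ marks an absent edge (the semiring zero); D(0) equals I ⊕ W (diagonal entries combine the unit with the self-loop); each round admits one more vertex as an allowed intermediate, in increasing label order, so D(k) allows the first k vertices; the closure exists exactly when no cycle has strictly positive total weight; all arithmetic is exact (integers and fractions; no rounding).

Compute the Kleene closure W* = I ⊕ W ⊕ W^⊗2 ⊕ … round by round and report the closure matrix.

D(0):
  [0, -19, -∞]
  [-14, 0, -8]
  [8, -∞, 0]
D(1):
  [0, -19, -∞]
  [-14, 0, -8]
  [8, -11, 0]
D(2):
  [0, -19, -27]
  [-14, 0, -8]
  [8, -11, 0]
D(3):
  [0, -19, -27]
  [0, 0, -8]
  [8, -11, 0]
Answer: W* = [[0, -19, -27], [0, 0, -8], [8, -11, 0]]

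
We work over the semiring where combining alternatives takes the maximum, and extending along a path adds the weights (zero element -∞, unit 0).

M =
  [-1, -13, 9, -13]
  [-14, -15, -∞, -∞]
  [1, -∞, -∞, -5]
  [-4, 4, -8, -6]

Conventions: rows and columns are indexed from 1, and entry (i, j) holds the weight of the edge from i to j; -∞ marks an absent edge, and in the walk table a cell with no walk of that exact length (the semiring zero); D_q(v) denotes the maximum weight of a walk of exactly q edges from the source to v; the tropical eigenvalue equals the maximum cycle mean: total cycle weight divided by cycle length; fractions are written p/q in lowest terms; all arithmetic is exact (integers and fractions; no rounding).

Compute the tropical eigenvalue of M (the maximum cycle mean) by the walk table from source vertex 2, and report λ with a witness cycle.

q=0: [-∞, 0, -∞, -∞]
q=1: [-14, -15, -∞, -∞]
q=2: [-15, -27, -5, -27]
q=3: [-4, -23, -6, -10]
q=4: [-5, -6, 5, -11]
Optimal cycle mean attained by: cycle 1->3->1, total 9 + 1, length 2.
Answer: λ = 5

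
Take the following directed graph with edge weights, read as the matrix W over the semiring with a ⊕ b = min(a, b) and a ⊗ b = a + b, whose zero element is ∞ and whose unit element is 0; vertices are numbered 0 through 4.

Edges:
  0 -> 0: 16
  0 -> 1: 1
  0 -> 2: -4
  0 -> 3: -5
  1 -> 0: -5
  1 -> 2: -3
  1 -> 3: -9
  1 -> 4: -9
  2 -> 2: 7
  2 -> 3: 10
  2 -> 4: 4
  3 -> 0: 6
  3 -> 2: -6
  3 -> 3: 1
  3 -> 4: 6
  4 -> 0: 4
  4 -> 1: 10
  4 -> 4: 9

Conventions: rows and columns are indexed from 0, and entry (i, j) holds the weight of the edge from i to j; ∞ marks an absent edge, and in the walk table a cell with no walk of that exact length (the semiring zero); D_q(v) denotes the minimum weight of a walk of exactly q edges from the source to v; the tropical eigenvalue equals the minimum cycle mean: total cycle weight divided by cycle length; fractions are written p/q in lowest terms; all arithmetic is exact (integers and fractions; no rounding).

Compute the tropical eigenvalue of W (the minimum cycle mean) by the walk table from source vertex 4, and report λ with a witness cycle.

q=0: [∞, ∞, ∞, ∞, 0]
q=1: [4, 10, ∞, ∞, 9]
q=2: [5, 5, 0, -1, 1]
q=3: [0, 6, -7, -4, -4]
q=4: [0, 1, -10, -5, -3]
q=5: [-4, 1, -11, -8, -8]
Optimal cycle mean attained by: cycle 0->1->0, total 1 + (-5), length 2.
Answer: λ = -2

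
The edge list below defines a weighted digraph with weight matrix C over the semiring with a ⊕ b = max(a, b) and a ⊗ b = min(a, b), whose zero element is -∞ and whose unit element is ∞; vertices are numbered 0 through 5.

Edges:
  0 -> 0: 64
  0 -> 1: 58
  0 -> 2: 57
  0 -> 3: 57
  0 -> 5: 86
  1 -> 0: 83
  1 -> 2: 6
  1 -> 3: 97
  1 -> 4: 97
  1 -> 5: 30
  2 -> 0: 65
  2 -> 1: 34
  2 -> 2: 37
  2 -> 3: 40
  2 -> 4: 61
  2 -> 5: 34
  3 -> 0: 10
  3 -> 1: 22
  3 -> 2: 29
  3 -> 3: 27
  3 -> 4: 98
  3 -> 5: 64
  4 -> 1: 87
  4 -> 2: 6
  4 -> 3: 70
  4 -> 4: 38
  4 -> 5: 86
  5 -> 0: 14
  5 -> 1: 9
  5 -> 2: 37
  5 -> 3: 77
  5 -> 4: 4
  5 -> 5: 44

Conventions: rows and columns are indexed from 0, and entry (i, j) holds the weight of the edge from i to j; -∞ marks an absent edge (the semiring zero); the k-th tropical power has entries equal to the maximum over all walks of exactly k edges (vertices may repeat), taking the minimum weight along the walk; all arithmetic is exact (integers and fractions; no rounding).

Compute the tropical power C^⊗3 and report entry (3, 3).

C^⊗2:
  [64, 58, 57, 77, 58, 64]
  [64, 87, 57, 70, 97, 86]
  [64, 61, 57, 61, 40, 65]
  [29, 87, 37, 70, 38, 86]
  [83, 38, 37, 87, 87, 64]
  [37, 34, 37, 44, 77, 64]
C^⊗3:
  [64, 58, 57, 64, 77, 64]
  [83, 87, 57, 87, 87, 86]
  [64, 58, 57, 65, 61, 64]
  [83, 38, 37, 87, 87, 64]
  [64, 87, 57, 70, 87, 86]
  [37, 77, 37, 70, 44, 77]
Key observation: the optimum is the walk 3->4->1->3, with weight 98 min 87 min 97 = 87.
Optimal value attained by: walk 3->4->1->3.
Answer: (C^⊗3)[3][3] = 87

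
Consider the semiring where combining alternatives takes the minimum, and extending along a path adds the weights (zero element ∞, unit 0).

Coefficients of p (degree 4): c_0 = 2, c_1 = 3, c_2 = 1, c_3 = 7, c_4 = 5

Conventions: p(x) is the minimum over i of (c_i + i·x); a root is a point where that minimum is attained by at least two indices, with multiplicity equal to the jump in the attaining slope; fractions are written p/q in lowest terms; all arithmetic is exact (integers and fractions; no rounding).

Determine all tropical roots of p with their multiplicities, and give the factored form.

hull edge (i=0, c=2) to (i=2, c=1): slope -1/2, span 2
hull edge (i=2, c=1) to (i=4, c=5): slope 2, span 2
Factored form: p(x) = 5 ⊗ (x ⊕ (-2)) ⊗ (x ⊕ (-2)) ⊗ (x ⊕ 1/2) ⊗ (x ⊕ 1/2)
Answer: roots = -2 (mult 2), 1/2 (mult 2)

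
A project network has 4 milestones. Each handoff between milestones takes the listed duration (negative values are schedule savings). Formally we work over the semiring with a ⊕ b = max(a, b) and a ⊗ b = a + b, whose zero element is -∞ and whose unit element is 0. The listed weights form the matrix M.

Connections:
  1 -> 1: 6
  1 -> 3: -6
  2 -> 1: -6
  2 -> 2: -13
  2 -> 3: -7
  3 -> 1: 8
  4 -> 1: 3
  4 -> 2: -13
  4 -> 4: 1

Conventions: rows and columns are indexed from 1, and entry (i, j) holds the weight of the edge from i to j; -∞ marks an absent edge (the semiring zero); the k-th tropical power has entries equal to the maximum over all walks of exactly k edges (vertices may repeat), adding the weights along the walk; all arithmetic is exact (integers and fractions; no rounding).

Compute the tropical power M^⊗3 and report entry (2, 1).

M^⊗2:
  [12, -∞, 0, -∞]
  [1, -26, -12, -∞]
  [14, -∞, 2, -∞]
  [9, -12, -3, 2]
M^⊗3:
  [18, -∞, 6, -∞]
  [7, -39, -5, -∞]
  [20, -∞, 8, -∞]
  [15, -11, 3, 3]
Key observation: the optimum is the walk 2->3->1->1, with weight (-7) + 8 + 6 = 7.
Optimal value attained by: walk 2->3->1->1.
Answer: (M^⊗3)[2][1] = 7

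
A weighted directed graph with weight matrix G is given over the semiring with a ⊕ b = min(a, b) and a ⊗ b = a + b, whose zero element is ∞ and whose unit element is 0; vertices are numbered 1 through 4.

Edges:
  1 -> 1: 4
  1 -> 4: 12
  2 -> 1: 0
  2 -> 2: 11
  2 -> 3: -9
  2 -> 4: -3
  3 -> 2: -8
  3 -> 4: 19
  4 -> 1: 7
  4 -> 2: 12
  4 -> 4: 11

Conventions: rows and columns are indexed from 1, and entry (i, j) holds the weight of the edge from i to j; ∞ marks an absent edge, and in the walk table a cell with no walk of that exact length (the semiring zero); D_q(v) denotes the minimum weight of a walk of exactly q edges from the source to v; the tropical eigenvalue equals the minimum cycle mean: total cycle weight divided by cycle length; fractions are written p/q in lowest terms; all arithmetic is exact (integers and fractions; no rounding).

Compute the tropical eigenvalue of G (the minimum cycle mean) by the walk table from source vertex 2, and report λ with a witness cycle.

q=0: [∞, 0, ∞, ∞]
q=1: [0, 11, -9, -3]
q=2: [4, -17, 2, 8]
q=3: [-17, -6, -26, -20]
q=4: [-13, -34, -15, -9]
Optimal cycle mean attained by: cycle 2->3->2, total (-9) + (-8), length 2.
Answer: λ = -17/2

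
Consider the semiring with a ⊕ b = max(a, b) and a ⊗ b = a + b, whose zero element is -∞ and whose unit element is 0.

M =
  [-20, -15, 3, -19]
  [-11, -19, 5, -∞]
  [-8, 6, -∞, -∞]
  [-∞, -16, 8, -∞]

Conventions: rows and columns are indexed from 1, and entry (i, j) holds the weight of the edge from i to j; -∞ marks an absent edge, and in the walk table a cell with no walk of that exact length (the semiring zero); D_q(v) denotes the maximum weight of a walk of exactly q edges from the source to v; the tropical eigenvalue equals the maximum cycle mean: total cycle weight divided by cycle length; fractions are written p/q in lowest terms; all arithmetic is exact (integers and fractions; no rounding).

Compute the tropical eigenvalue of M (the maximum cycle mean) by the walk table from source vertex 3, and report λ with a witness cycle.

q=0: [-∞, -∞, 0, -∞]
q=1: [-8, 6, -∞, -∞]
q=2: [-5, -13, 11, -27]
q=3: [3, 17, -2, -24]
q=4: [6, 4, 22, -16]
Optimal cycle mean attained by: cycle 2->3->2, total 5 + 6, length 2.
Answer: λ = 11/2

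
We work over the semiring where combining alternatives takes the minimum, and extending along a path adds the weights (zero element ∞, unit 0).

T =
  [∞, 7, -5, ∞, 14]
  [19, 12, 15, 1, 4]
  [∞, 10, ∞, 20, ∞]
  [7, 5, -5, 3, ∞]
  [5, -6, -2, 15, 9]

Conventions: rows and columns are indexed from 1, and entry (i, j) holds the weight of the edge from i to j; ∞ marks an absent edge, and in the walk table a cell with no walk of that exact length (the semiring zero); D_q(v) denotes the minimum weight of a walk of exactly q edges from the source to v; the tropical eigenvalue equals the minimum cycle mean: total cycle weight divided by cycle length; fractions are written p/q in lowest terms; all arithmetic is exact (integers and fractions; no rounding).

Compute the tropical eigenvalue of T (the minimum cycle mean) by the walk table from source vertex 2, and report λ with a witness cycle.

q=0: [∞, 0, ∞, ∞, ∞]
q=1: [19, 12, 15, 1, 4]
q=2: [8, -2, -4, 4, 13]
q=3: [11, 6, -1, -1, 2]
q=4: [6, -4, -6, 2, 10]
q=5: [9, 4, -3, -3, 0]
Optimal cycle mean attained by: cycle 2->5->2, total 4 + (-6), length 2.
Answer: λ = -1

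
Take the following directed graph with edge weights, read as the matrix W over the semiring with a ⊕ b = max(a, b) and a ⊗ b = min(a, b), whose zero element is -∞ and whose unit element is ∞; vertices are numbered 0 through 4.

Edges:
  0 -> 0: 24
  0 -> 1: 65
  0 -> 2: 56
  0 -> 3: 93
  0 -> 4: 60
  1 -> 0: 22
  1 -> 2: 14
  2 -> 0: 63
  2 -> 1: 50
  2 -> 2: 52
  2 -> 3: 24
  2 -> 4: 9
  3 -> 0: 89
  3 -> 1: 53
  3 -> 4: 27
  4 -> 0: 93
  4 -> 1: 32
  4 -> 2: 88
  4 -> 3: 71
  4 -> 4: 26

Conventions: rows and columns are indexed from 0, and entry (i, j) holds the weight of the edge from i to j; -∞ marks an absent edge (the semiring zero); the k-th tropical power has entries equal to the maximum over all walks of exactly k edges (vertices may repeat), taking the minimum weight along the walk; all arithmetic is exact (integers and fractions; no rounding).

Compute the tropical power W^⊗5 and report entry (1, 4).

W^⊗2:
  [89, 53, 60, 60, 27]
  [22, 22, 22, 22, 22]
  [52, 63, 56, 63, 60]
  [27, 65, 56, 89, 60]
  [71, 65, 56, 93, 60]
W^⊗3:
  [60, 65, 56, 89, 60]
  [22, 22, 22, 22, 22]
  [63, 53, 60, 60, 52]
  [89, 53, 60, 60, 27]
  [89, 65, 60, 71, 60]
W^⊗4:
  [89, 60, 60, 60, 60]
  [22, 22, 22, 22, 22]
  [60, 63, 56, 63, 60]
  [60, 65, 56, 89, 60]
  [71, 65, 60, 89, 60]
W^⊗5:
  [60, 65, 60, 89, 60]
  [22, 22, 22, 22, 22]
  [63, 60, 60, 60, 60]
  [89, 60, 60, 60, 60]
  [89, 65, 60, 71, 60]
Key observation: the optimum is the walk 1->0->4->2->0->4, with weight 22 min 60 min 88 min 63 min 60 = 22.
Optimal value attained by: walk 1->0->4->2->0->4.
Answer: (W^⊗5)[1][4] = 22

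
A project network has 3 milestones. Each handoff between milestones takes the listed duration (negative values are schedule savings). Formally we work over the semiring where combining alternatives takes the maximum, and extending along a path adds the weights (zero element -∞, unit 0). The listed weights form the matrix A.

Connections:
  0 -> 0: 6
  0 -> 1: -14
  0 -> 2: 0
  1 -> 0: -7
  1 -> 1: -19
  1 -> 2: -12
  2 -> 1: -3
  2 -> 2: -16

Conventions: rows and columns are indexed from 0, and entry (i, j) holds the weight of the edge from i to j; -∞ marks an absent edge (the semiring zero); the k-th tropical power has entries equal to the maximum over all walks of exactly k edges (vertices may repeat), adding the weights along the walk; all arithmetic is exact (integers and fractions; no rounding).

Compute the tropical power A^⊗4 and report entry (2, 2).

A^⊗2:
  [12, -3, 6]
  [-1, -15, -7]
  [-10, -19, -15]
A^⊗3:
  [18, 3, 12]
  [5, -10, -1]
  [-4, -18, -10]
A^⊗4:
  [24, 9, 18]
  [11, -4, 5]
  [2, -13, -4]
Key observation: the optimum is the walk 2->1->0->0->2, with weight (-3) + (-7) + 6 + 0 = -4.
Optimal value attained by: walk 2->1->0->0->2.
Answer: (A^⊗4)[2][2] = -4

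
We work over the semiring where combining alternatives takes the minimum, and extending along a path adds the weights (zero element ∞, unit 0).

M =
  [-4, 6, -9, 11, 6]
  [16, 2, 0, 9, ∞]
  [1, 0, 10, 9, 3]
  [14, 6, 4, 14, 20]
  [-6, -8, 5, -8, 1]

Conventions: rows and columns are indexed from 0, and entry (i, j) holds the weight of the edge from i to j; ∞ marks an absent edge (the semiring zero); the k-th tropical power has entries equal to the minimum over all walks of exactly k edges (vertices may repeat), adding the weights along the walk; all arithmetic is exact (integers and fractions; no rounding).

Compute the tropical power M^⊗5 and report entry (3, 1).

M^⊗2:
  [-8, -9, -13, -2, -6]
  [1, 0, 2, 9, 3]
  [-3, -5, -8, -5, 4]
  [5, 4, 5, 12, 7]
  [-10, -7, -15, -7, 0]
M^⊗3:
  [-12, -14, -17, -14, -10]
  [-3, -5, -8, -5, 4]
  [-7, -8, -12, -4, -5]
  [1, -1, -4, -1, 8]
  [-14, -15, -19, -8, -12]
M^⊗4:
  [-16, -18, -21, -18, -14]
  [-7, -8, -12, -4, -5]
  [-11, -13, -16, -13, -9]
  [-3, -4, -8, 0, -1]
  [-18, -20, -23, -20, -16]
M^⊗5:
  [-20, -22, -25, -22, -18]
  [-11, -13, -16, -13, -9]
  [-15, -17, -20, -17, -13]
  [-7, -9, -12, -9, -5]
  [-22, -24, -27, -24, -20]
Key observation: the optimum is the walk 3->2->0->2->4->1, with weight 4 + 1 + (-9) + 3 + (-8) = -9.
Optimal value attained by: walk 3->2->0->2->4->1.
Answer: (M^⊗5)[3][1] = -9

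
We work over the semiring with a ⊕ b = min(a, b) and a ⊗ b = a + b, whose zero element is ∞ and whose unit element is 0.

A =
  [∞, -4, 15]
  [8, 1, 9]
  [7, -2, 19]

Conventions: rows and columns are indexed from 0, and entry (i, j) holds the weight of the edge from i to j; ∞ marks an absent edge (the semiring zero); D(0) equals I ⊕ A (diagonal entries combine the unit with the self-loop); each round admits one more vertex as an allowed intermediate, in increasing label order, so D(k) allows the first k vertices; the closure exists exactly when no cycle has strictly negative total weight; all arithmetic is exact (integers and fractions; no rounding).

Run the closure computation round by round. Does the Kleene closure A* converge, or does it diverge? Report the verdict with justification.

D(0):
  [0, -4, 15]
  [8, 0, 9]
  [7, -2, 0]
D(1):
  [0, -4, 15]
  [8, 0, 9]
  [7, -2, 0]
D(2):
  [0, -4, 5]
  [8, 0, 9]
  [6, -2, 0]
D(3):
  [0, -4, 5]
  [8, 0, 9]
  [6, -2, 0]
Key observation: every diagonal entry stays at the unit through all rounds, so no improving cycle exists.
Answer: CONVERGES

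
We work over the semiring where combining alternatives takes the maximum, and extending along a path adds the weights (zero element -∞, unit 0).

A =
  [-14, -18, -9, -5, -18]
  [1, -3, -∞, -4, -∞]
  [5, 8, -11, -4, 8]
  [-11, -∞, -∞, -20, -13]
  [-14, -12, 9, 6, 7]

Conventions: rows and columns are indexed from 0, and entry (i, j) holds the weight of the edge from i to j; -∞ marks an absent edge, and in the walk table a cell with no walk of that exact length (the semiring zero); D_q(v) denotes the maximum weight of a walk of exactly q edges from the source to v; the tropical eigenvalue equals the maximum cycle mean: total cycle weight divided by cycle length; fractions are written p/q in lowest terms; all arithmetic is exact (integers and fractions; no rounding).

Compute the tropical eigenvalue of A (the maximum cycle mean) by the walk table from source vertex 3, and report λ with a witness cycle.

q=0: [-∞, -∞, -∞, 0, -∞]
q=1: [-11, -∞, -∞, -20, -13]
q=2: [-25, -25, -4, -7, -6]
q=3: [1, 4, 3, 0, 4]
q=4: [8, 11, 13, 10, 11]
q=5: [18, 21, 20, 17, 21]
Optimal cycle mean attained by: cycle 2->4->2, total 8 + 9, length 2.
Answer: λ = 17/2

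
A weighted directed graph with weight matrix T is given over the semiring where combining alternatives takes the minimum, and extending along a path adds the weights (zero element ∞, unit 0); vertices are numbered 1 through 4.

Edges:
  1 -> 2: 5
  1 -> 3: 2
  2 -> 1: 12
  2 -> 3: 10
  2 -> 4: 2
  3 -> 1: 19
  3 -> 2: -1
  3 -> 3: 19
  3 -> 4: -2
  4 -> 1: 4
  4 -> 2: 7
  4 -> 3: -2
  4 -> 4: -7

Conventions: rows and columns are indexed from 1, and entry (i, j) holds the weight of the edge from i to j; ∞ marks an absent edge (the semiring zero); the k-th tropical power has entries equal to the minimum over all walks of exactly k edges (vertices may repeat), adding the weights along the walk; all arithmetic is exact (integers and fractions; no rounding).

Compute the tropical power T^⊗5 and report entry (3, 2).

T^⊗2:
  [17, 1, 15, 0]
  [6, 9, 0, -5]
  [2, 5, -4, -9]
  [-3, -3, -9, -14]
T^⊗3:
  [4, 7, -2, -7]
  [-1, -1, -7, -12]
  [-5, -5, -11, -16]
  [-10, -10, -16, -21]
T^⊗4:
  [-3, -3, -9, -14]
  [-8, -8, -14, -19]
  [-12, -12, -18, -23]
  [-17, -17, -23, -28]
T^⊗5:
  [-10, -10, -16, -21]
  [-15, -15, -21, -26]
  [-19, -19, -25, -30]
  [-24, -24, -30, -35]
Key observation: the optimum is the walk 3->4->4->4->3->2, with weight (-2) + (-7) + (-7) + (-2) + (-1) = -19.
Optimal value attained by: walk 3->4->4->4->3->2.
Answer: (T^⊗5)[3][2] = -19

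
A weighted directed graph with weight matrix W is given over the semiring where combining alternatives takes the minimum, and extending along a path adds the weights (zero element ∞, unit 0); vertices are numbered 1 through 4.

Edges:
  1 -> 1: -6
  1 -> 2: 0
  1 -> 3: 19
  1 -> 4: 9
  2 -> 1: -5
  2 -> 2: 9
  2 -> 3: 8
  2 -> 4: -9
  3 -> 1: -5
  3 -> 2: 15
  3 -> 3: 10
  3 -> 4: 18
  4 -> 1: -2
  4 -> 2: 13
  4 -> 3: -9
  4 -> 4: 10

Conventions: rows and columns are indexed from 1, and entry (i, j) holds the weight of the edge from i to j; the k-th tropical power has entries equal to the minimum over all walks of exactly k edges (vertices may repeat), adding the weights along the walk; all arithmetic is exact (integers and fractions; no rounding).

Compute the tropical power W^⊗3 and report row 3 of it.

W^⊗2:
  [-12, -6, 0, -9]
  [-11, -5, -18, 0]
  [-11, -5, 9, 4]
  [-14, -2, 1, 4]
W^⊗3:
  [-18, -12, -18, -15]
  [-23, -11, -9, -14]
  [-17, -11, -5, -14]
  [-20, -14, -5, -11]
Answer: row 3 of W^⊗3 = [-17, -11, -5, -14]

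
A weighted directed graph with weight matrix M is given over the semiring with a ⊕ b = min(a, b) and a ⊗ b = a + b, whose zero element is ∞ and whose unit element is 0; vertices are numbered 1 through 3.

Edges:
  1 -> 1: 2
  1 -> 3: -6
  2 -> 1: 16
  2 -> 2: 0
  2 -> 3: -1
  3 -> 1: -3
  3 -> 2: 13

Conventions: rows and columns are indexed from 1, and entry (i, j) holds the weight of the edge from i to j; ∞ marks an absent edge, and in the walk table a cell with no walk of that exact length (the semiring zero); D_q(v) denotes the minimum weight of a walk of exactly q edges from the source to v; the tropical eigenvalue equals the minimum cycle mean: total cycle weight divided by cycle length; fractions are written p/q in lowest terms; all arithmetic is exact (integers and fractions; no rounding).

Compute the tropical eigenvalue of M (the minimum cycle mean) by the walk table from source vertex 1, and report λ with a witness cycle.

q=0: [0, ∞, ∞]
q=1: [2, ∞, -6]
q=2: [-9, 7, -4]
q=3: [-7, 7, -15]
Optimal cycle mean attained by: cycle 1->3->1, total (-6) + (-3), length 2.
Answer: λ = -9/2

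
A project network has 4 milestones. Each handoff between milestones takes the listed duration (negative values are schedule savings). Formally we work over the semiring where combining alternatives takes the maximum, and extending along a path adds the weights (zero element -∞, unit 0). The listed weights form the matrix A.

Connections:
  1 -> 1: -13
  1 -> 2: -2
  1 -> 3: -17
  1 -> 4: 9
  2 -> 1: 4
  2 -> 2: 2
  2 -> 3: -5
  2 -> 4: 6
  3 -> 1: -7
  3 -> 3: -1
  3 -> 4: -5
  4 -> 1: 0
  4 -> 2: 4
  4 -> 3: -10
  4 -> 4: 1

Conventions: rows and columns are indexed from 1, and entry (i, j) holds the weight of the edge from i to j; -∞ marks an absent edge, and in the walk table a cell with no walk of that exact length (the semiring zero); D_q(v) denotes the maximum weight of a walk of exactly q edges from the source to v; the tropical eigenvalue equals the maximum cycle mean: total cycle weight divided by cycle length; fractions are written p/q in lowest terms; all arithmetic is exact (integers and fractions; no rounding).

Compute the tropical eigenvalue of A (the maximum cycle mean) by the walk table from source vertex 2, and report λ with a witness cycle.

q=0: [-∞, 0, -∞, -∞]
q=1: [4, 2, -5, 6]
q=2: [6, 10, -3, 13]
q=3: [14, 17, 5, 16]
q=4: [21, 20, 12, 23]
Optimal cycle mean attained by: cycle 1->4->2->1, total 9 + 4 + 4, length 3.
Answer: λ = 17/3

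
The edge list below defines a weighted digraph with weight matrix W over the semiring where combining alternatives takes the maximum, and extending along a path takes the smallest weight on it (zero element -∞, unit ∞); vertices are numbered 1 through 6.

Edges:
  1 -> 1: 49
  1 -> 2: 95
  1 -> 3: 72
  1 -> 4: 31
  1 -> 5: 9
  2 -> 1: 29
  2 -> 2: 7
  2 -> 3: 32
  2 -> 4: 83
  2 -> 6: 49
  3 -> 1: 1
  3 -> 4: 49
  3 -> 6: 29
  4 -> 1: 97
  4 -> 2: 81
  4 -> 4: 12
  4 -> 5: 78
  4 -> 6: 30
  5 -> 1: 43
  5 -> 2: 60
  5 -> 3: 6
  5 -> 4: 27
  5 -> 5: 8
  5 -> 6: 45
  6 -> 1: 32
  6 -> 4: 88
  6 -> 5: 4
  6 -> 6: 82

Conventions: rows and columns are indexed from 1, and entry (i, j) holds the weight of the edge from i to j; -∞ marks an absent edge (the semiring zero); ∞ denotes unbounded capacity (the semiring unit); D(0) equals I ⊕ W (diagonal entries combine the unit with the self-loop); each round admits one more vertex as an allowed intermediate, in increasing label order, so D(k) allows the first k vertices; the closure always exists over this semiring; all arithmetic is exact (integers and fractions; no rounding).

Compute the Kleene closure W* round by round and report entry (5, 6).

D(0):
  [∞, 95, 72, 31, 9, -∞]
  [29, ∞, 32, 83, -∞, 49]
  [1, -∞, ∞, 49, -∞, 29]
  [97, 81, -∞, ∞, 78, 30]
  [43, 60, 6, 27, ∞, 45]
  [32, -∞, -∞, 88, 4, ∞]
D(1):
  [∞, 95, 72, 31, 9, -∞]
  [29, ∞, 32, 83, 9, 49]
  [1, 1, ∞, 49, 1, 29]
  [97, 95, 72, ∞, 78, 30]
  [43, 60, 43, 31, ∞, 45]
  [32, 32, 32, 88, 9, ∞]
D(2):
  [∞, 95, 72, 83, 9, 49]
  [29, ∞, 32, 83, 9, 49]
  [1, 1, ∞, 49, 1, 29]
  [97, 95, 72, ∞, 78, 49]
  [43, 60, 43, 60, ∞, 49]
  [32, 32, 32, 88, 9, ∞]
D(3):
  [∞, 95, 72, 83, 9, 49]
  [29, ∞, 32, 83, 9, 49]
  [1, 1, ∞, 49, 1, 29]
  [97, 95, 72, ∞, 78, 49]
  [43, 60, 43, 60, ∞, 49]
  [32, 32, 32, 88, 9, ∞]
D(4):
  [∞, 95, 72, 83, 78, 49]
  [83, ∞, 72, 83, 78, 49]
  [49, 49, ∞, 49, 49, 49]
  [97, 95, 72, ∞, 78, 49]
  [60, 60, 60, 60, ∞, 49]
  [88, 88, 72, 88, 78, ∞]
D(5):
  [∞, 95, 72, 83, 78, 49]
  [83, ∞, 72, 83, 78, 49]
  [49, 49, ∞, 49, 49, 49]
  [97, 95, 72, ∞, 78, 49]
  [60, 60, 60, 60, ∞, 49]
  [88, 88, 72, 88, 78, ∞]
D(6):
  [∞, 95, 72, 83, 78, 49]
  [83, ∞, 72, 83, 78, 49]
  [49, 49, ∞, 49, 49, 49]
  [97, 95, 72, ∞, 78, 49]
  [60, 60, 60, 60, ∞, 49]
  [88, 88, 72, 88, 78, ∞]
Answer: W*[5][6] = 49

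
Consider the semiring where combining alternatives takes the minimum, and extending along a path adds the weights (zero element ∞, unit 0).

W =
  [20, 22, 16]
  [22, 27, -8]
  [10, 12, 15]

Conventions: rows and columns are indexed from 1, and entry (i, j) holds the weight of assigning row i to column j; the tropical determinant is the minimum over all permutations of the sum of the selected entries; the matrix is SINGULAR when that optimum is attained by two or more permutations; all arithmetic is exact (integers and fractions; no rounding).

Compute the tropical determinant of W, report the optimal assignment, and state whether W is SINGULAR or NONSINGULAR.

σ = (1, 2, 3): 20 + 27 + 15 = 62
σ = (1, 3, 2): 20 + (-8) + 12 = 24
σ = (2, 1, 3): 22 + 22 + 15 = 59
σ = (2, 3, 1): 22 + (-8) + 10 = 24
σ = (3, 1, 2): 16 + 22 + 12 = 50
σ = (3, 2, 1): 16 + 27 + 10 = 53
Optimal value attained by: σ = (1, 3, 2).
Answer: det⊕(W) = 24; verdict: SINGULAR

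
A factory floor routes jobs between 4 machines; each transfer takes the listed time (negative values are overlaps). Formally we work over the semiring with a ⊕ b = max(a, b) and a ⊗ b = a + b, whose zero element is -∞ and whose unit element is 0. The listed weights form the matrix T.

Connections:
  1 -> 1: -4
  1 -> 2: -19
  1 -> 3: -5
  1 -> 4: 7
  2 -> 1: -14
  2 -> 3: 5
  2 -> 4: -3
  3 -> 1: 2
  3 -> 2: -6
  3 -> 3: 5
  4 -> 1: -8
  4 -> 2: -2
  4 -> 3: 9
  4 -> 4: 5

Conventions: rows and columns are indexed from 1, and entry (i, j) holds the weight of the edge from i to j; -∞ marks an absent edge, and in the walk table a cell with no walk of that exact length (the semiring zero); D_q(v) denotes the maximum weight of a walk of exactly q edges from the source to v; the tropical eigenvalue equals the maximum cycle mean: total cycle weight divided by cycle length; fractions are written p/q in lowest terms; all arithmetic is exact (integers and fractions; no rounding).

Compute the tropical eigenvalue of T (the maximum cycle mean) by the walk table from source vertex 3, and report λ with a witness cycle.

q=0: [-∞, -∞, 0, -∞]
q=1: [2, -6, 5, -∞]
q=2: [7, -1, 10, 9]
q=3: [12, 7, 18, 14]
q=4: [20, 12, 23, 19]
Optimal cycle mean attained by: cycle 1->4->3->1, total 7 + 9 + 2, length 3.
Answer: λ = 6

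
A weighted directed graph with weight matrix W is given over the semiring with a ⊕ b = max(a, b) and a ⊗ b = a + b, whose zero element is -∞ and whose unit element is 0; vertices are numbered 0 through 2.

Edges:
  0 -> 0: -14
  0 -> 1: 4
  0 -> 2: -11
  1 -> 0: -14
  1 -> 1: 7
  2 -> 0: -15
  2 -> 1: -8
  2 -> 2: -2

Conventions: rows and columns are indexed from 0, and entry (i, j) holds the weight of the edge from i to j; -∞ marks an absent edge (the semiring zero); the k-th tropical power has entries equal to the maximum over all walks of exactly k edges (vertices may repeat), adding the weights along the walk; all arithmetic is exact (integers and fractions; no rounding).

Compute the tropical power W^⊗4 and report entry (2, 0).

W^⊗2:
  [-10, 11, -13]
  [-7, 14, -25]
  [-17, -1, -4]
W^⊗3:
  [-3, 18, -15]
  [0, 21, -18]
  [-15, 6, -6]
W^⊗4:
  [4, 25, -14]
  [7, 28, -11]
  [-8, 13, -8]
Key observation: the optimum is the walk 2->1->1->1->0, with weight (-8) + 7 + 7 + (-14) = -8.
Optimal value attained by: walk 2->1->1->1->0.
Answer: (W^⊗4)[2][0] = -8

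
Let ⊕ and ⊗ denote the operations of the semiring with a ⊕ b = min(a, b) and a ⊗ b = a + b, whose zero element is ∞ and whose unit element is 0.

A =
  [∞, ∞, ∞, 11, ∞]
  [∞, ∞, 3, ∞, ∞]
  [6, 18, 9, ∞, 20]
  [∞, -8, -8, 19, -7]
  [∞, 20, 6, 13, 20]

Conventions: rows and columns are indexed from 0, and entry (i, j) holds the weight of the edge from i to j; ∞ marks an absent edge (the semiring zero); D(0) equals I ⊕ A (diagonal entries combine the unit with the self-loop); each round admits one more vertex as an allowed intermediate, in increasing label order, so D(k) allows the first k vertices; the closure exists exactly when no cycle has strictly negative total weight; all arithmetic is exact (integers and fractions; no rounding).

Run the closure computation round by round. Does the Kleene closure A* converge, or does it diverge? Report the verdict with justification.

D(0):
  [0, ∞, ∞, 11, ∞]
  [∞, 0, 3, ∞, ∞]
  [6, 18, 0, ∞, 20]
  [∞, -8, -8, 0, -7]
  [∞, 20, 6, 13, 0]
D(1):
  [0, ∞, ∞, 11, ∞]
  [∞, 0, 3, ∞, ∞]
  [6, 18, 0, 17, 20]
  [∞, -8, -8, 0, -7]
  [∞, 20, 6, 13, 0]
D(2):
  [0, ∞, ∞, 11, ∞]
  [∞, 0, 3, ∞, ∞]
  [6, 18, 0, 17, 20]
  [∞, -8, -8, 0, -7]
  [∞, 20, 6, 13, 0]
D(3):
  [0, ∞, ∞, 11, ∞]
  [9, 0, 3, 20, 23]
  [6, 18, 0, 17, 20]
  [-2, -8, -8, 0, -7]
  [12, 20, 6, 13, 0]
D(4):
  [0, 3, 3, 11, 4]
  [9, 0, 3, 20, 13]
  [6, 9, 0, 17, 10]
  [-2, -8, -8, 0, -7]
  [11, 5, 5, 13, 0]
D(5):
  [0, 3, 3, 11, 4]
  [9, 0, 3, 20, 13]
  [6, 9, 0, 17, 10]
  [-2, -8, -8, 0, -7]
  [11, 5, 5, 13, 0]
Key observation: every diagonal entry stays at the unit through all rounds, so no improving cycle exists.
Answer: CONVERGES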